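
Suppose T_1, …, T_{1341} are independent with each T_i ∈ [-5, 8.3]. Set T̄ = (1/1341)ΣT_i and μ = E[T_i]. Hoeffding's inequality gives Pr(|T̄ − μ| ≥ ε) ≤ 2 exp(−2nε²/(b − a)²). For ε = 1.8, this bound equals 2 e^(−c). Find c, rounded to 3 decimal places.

c = 2nε²/(b − a)² = 2·1341·1.8² / 13.3² = 49.1248.

49.125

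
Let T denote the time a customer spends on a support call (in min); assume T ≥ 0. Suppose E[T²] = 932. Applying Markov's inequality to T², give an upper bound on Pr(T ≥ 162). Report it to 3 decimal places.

0.036

Since T ≥ 0, the event {T ≥ 162} is the same as {T² ≥ 26244}.
Markov's inequality applied to T² gives Pr(T² ≥ 26244) ≤ E[T²]/26244 = 932/26244 = 0.0355.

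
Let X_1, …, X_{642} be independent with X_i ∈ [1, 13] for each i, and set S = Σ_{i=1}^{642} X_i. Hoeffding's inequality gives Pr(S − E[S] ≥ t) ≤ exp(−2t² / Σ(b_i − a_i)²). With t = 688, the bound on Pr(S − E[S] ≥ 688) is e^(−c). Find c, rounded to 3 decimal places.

Σ(b_i − a_i)² = 642·(12)² = 92448.
c = 2t²/92448 = 2·688²/92448 = 10.2402.

10.240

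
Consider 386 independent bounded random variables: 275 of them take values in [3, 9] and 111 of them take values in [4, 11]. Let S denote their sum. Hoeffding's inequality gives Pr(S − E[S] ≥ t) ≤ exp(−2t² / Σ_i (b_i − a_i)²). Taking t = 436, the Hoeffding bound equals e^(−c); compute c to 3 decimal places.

24.786

Σ(b_i − a_i)² = 275·6² + 111·7² = 15339.
c = 2t² / 15339 = 2·436² / 15339 = 24.7860.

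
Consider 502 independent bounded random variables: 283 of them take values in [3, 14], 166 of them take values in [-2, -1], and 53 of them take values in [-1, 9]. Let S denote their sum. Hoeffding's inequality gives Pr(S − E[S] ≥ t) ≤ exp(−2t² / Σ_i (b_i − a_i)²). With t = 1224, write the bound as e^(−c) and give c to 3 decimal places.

75.458

Σ(b_i − a_i)² = 283·11² + 166·1² + 53·10² = 39709.
c = 2t² / 39709 = 2·1224² / 39709 = 75.4578.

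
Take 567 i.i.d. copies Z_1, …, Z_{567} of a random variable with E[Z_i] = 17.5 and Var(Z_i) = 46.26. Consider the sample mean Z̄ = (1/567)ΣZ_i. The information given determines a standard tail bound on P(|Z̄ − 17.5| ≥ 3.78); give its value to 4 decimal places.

0.0057

With mean and variance of each term known, Chebyshev's inequality bounds the deviation of the sum (or sample mean).
Var(Z̄) = Var(Z_i)/n = 46.26/567 = 0.081587.
Chebyshev: P(|Z̄ − 17.5| ≥ 3.78) ≤ Var(Z̄)/(3.78)² = 46.26/(567·3.78²) = 0.0057.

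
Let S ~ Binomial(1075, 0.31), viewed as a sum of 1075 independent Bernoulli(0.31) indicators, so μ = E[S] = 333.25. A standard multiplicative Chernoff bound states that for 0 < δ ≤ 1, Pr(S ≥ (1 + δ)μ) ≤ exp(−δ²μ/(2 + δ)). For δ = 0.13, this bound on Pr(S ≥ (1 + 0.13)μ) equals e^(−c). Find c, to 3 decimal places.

2.644

c = δ²μ/(2 + δ) = 0.13²·333.25/(2 + 0.13) = 2.6441.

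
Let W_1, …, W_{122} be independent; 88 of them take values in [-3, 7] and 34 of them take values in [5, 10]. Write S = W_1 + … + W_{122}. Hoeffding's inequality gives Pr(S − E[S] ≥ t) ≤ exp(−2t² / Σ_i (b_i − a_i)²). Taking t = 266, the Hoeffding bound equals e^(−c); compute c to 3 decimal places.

Σ(b_i − a_i)² = 88·10² + 34·5² = 9650.
c = 2t² / 9650 = 2·266² / 9650 = 14.6645.

14.664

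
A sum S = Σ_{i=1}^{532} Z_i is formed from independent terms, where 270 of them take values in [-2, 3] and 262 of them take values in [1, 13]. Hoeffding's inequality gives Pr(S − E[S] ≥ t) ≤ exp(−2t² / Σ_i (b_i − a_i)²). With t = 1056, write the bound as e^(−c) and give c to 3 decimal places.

50.143

Σ(b_i − a_i)² = 270·5² + 262·12² = 44478.
c = 2t² / 44478 = 2·1056² / 44478 = 50.1433.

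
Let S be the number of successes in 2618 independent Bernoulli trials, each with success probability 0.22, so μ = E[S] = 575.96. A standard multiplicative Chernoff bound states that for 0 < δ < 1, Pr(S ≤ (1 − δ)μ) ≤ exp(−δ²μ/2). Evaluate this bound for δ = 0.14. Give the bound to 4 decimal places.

Exponent = δ²μ/2 = 0.14²·575.96/2 = 5.6444.
Bound = exp(−5.6444) = 0.00354.

0.0035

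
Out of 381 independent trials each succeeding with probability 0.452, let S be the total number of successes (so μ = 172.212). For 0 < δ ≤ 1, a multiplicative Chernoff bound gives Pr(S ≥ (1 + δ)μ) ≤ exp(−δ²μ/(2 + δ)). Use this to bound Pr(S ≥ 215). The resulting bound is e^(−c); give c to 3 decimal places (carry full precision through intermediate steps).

4.728

Write 215 = (1 + δ)μ, so δ = 215/172.212 − 1 = 0.2484612…
Then the exponent is δ²μ/(2 + δ) = (215 − μ)² / (μ·(2 + δ)) = 4.728193.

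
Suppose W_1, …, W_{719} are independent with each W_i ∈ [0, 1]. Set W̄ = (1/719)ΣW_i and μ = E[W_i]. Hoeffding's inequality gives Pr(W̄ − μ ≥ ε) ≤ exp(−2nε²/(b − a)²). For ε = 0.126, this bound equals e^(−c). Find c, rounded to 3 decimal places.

c = 2nε²/(b − a)² = 2·719·0.126² / 1² = 22.8297.

22.830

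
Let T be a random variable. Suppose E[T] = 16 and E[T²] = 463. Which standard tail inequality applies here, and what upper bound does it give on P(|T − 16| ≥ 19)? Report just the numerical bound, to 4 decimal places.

The first two moments determine the variance, so Chebyshev's inequality is the sharpest standard bound available.
Var(T) = E[T²] − (E[T])² = 463 − 256 = 207.
Chebyshev's inequality: P(|T − μ| ≥ t) ≤ Var(T)/t² = 207/361 = 0.5734.

0.5734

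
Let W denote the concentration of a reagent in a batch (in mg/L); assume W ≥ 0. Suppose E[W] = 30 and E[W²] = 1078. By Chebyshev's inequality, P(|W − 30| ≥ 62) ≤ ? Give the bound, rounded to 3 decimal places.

0.046

Var(W) = E[W²] − (E[W])² = 1078 − 900 = 178.
Chebyshev's inequality: P(|W − μ| ≥ t) ≤ Var(W)/t² = 178/3844 = 0.0463.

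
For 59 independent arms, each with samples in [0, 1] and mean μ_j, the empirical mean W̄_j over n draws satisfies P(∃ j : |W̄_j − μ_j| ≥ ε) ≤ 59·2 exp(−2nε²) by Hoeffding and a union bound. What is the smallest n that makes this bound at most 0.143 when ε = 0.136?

Need 2·59·exp(−2nε²) ≤ 0.143, i.e. exp(−2nε²) ≤ 0.143/118.
So 2nε² ≥ ln(118/0.143) = 6.715595.
Hence n ≥ 6.715595/(2·0.136²) = 181.542.
The smallest integer n is 182.

182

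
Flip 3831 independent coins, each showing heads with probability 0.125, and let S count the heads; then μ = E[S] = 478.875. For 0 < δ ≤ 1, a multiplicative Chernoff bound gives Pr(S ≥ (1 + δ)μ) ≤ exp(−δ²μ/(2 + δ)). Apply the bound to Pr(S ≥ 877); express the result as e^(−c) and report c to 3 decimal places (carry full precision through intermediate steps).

Write 877 = (1 + δ)μ, so δ = 877/478.875 − 1 = 0.8313756…
Then the exponent is δ²μ/(2 + δ) = (877 − μ)² / (μ·(2 + δ)) = 116.901275.

116.901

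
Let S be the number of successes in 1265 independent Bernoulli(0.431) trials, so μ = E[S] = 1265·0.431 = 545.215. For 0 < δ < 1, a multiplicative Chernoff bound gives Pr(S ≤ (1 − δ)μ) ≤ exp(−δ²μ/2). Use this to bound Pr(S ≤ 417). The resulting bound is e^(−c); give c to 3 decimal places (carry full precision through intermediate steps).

Write 417 = (1 − δ)μ, so δ = 1 − 417/545.215 = 0.2351641…
Then the exponent is δ²μ/2 = (μ − 417)²/(2μ) = 15.075783.

15.076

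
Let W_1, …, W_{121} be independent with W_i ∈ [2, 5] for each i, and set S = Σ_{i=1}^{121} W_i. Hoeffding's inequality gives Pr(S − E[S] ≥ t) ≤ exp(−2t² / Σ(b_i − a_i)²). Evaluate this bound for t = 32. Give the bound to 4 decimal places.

Σ(b_i − a_i)² = 121·(3)² = 1089.
Exponent = 2·32²/1089 = 1.8806.
Bound = exp(−1.8806) = 0.15249.

0.1525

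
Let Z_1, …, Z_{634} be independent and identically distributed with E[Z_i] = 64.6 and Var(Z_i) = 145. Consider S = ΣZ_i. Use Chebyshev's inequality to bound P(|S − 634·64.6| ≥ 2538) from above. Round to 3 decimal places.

Var(S) = n·Var(Z_i) = 634·145 = 91930.
Chebyshev: P(|S − 634·64.6| ≥ 2538) ≤ Var(S)/2538² = 91930/6441444 = 0.0143.

0.014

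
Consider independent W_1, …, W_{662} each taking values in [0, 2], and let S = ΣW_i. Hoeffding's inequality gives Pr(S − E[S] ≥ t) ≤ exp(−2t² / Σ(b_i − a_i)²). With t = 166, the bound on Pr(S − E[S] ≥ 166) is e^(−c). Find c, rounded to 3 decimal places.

Σ(b_i − a_i)² = 662·(2)² = 2648.
c = 2t²/2648 = 2·166²/2648 = 20.8127.

20.813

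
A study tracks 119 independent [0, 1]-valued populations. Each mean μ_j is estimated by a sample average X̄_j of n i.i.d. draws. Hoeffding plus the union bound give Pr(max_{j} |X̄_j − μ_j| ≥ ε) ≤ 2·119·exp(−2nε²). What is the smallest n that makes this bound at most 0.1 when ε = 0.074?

710

Need 2·119·exp(−2nε²) ≤ 0.1, i.e. exp(−2nε²) ≤ 0.1/238.
So 2nε² ≥ ln(238/0.1) = 7.774856.
Hence n ≥ 7.774856/(2·0.074²) = 709.903.
The smallest integer n is 710.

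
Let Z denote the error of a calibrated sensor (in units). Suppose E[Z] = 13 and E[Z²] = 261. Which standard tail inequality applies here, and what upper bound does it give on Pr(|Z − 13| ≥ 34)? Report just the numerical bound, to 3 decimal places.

0.080

The first two moments determine the variance, so Chebyshev's inequality is the sharpest standard bound available.
Var(Z) = E[Z²] − (E[Z])² = 261 − 169 = 92.
Chebyshev's inequality: Pr(|Z − μ| ≥ t) ≤ Var(Z)/t² = 92/1156 = 0.0796.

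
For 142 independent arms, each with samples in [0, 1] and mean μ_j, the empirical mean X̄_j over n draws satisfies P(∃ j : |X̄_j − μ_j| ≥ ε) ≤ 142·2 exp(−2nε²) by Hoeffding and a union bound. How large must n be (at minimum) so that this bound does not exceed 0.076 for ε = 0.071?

816

Need 2·142·exp(−2nε²) ≤ 0.076, i.e. exp(−2nε²) ≤ 0.076/284.
So 2nε² ≥ ln(284/0.076) = 8.225996.
Hence n ≥ 8.225996/(2·0.071²) = 815.909.
The smallest integer n is 816.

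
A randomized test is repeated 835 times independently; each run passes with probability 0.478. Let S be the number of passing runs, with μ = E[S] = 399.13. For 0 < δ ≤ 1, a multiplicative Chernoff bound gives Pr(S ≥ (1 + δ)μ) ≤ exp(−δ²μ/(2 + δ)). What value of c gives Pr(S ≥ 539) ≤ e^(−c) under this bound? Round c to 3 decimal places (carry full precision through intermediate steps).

20.854

Write 539 = (1 + δ)μ, so δ = 539/399.13 − 1 = 0.3504372…
Then the exponent is δ²μ/(2 + δ) = (539 − μ)² / (μ·(2 + δ)) = 20.853844.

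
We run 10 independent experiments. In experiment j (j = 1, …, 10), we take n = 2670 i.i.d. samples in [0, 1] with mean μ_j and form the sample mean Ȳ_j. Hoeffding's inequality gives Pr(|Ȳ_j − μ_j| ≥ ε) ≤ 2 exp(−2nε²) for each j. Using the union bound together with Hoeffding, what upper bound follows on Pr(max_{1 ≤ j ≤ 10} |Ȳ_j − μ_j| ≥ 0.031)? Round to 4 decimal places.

0.1181

Per-experiment Hoeffding bound: 2·exp(−2·2670·0.031²) = 2·exp(−5.13174) = 0.011813.
Union bound over 10 events: 10·0.011813 = 0.11813.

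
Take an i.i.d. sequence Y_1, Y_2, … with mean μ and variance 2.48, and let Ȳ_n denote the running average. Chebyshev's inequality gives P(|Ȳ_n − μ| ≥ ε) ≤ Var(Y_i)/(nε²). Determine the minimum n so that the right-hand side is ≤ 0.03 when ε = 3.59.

7

Require 2.48/(n·3.59²) ≤ 0.03, i.e. n ≥ 2.48/(0.03·3.59²) = 6.414.
The smallest integer n is 7.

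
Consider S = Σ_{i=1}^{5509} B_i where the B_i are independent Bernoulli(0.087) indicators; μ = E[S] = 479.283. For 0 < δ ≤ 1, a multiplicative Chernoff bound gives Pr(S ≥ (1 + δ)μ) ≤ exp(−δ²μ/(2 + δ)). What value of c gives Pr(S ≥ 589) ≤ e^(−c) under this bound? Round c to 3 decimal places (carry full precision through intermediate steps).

Write 589 = (1 + δ)μ, so δ = 589/479.283 − 1 = 0.228919…
Then the exponent is δ²μ/(2 + δ) = (589 − μ)² / (μ·(2 + δ)) = 11.268381.

11.268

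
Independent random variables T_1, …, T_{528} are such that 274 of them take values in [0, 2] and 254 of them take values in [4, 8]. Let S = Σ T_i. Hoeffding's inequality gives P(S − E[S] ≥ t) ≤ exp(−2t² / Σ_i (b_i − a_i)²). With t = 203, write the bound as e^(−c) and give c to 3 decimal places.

Σ(b_i − a_i)² = 274·2² + 254·4² = 5160.
c = 2t² / 5160 = 2·203² / 5160 = 15.9725.

15.972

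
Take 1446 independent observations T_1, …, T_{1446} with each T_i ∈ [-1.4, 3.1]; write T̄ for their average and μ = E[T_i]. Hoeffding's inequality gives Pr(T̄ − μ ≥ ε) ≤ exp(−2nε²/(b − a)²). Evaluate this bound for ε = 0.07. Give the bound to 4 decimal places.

0.4967

Exponent: 2nε²/(b − a)² = 2·1446·0.07² / 4.5² = 0.69979.
Bound = exp(−0.69979) = 0.49669.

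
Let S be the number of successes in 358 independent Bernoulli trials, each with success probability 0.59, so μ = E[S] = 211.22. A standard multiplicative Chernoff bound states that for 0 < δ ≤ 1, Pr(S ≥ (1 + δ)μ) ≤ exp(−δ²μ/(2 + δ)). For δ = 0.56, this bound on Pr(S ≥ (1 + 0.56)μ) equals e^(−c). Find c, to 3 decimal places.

c = δ²μ/(2 + δ) = 0.56²·211.22/(2 + 0.56) = 25.8744.

25.874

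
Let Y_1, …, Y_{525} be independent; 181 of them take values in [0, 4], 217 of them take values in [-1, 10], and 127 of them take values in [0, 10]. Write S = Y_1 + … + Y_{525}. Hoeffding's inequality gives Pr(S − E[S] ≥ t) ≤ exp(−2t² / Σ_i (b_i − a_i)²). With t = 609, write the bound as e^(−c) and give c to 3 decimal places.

Σ(b_i − a_i)² = 181·4² + 217·11² + 127·10² = 41853.
c = 2t² / 41853 = 2·609² / 41853 = 17.7230.

17.723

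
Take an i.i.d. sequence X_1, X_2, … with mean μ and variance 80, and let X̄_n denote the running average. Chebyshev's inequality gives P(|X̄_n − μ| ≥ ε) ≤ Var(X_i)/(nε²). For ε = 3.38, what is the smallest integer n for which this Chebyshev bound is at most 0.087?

81

Require 80/(n·3.38²) ≤ 0.087, i.e. n ≥ 80/(0.087·3.38²) = 80.489.
The smallest integer n is 81.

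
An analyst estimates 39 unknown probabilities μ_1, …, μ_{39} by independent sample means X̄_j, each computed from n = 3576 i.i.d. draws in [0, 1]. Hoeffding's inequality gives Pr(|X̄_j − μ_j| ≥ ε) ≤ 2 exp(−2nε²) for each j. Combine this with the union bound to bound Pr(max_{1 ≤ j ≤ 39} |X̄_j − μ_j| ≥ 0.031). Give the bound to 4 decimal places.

0.0808

Per-experiment Hoeffding bound: 2·exp(−2·3576·0.031²) = 2·exp(−6.87307) = 0.0020706.
Union bound over 39 events: 39·0.0020706 = 0.08075.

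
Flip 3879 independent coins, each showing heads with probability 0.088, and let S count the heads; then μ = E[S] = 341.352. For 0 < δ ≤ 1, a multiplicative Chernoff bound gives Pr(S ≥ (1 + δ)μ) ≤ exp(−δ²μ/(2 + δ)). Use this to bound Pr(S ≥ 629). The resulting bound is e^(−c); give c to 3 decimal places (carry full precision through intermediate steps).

Write 629 = (1 + δ)μ, so δ = 629/341.352 − 1 = 0.8426727…
Then the exponent is δ²μ/(2 + δ) = (629 − μ)² / (μ·(2 + δ)) = 85.269440.

85.269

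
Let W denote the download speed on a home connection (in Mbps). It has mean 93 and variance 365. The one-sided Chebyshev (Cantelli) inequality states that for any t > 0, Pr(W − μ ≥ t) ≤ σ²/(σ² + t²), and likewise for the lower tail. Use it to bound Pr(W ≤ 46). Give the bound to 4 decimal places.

0.1418

Here σ² = 365 and t = 47, so σ² + t² = 2574.
Cantelli's bound: 365/2574 = 0.1418.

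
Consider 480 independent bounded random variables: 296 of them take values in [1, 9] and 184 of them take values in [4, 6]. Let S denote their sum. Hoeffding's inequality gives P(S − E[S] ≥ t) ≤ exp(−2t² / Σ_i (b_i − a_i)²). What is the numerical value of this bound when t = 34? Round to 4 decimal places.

0.8892

Σ(b_i − a_i)² = 296·8² + 184·2² = 19680.
Exponent = 2·34² / 19680 = 0.11748.
Bound = exp(−0.11748) = 0.88916.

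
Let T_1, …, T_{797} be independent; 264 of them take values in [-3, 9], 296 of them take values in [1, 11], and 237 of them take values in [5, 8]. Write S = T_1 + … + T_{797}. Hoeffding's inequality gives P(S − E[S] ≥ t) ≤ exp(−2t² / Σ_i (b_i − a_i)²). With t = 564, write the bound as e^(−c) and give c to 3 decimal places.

Σ(b_i − a_i)² = 264·12² + 296·10² + 237·3² = 69749.
c = 2t² / 69749 = 2·564² / 69749 = 9.1212.

9.121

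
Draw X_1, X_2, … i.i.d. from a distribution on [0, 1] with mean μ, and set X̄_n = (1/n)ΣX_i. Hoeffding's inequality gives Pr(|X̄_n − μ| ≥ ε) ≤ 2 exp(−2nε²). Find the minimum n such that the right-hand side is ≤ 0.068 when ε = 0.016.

6605

Require 2·exp(−2nε²) ≤ 0.068, i.e. 2nε² ≥ ln(2/0.068) = 3.381395.
So n ≥ 3.381395 / (2·0.016²) = 6604.287.
The smallest integer n is 6605.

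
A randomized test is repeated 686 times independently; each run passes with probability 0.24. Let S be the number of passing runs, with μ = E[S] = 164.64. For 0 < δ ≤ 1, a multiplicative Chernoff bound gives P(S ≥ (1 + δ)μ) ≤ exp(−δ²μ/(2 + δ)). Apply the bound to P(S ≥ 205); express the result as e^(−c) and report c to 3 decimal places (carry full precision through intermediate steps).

Write 205 = (1 + δ)μ, so δ = 205/164.64 − 1 = 0.2451409…
Then the exponent is δ²μ/(2 + δ) = (205 − μ)² / (μ·(2 + δ)) = 4.406800.

4.407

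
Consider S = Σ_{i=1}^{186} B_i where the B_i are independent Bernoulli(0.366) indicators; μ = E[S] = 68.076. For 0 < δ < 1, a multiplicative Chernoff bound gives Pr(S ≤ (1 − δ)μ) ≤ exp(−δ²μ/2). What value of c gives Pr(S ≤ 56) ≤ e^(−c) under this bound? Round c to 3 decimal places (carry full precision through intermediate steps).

1.071

Write 56 = (1 − δ)μ, so δ = 1 − 56/68.076 = 0.17739…
Then the exponent is δ²μ/2 = (μ − 56)²/(2μ) = 1.071081.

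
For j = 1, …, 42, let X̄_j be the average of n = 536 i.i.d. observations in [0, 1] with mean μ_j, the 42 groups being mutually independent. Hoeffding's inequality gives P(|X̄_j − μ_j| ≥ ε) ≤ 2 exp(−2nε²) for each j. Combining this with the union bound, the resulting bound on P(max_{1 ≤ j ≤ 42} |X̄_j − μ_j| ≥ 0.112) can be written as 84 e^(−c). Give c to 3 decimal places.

Union bound over the 42 events: P(max_{1 ≤ j ≤ 42} |X̄_j − μ_j| ≥ 0.112) ≤ 42·2·exp(−2nε²) = 84 exp(−2·536·0.112²).
So c = 2·536·0.112² = 13.4472.

13.447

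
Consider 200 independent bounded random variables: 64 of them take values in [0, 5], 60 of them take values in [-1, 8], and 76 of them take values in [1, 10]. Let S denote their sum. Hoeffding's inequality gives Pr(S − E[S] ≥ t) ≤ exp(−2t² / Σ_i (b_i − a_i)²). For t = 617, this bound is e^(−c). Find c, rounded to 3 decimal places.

60.350

Σ(b_i − a_i)² = 64·5² + 60·9² + 76·9² = 12616.
c = 2t² / 12616 = 2·617² / 12616 = 60.3502.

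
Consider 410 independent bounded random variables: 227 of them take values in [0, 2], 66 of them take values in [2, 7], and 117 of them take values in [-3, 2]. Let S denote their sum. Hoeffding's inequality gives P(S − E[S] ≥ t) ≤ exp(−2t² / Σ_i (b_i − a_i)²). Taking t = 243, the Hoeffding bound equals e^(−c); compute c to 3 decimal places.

Σ(b_i − a_i)² = 227·2² + 66·5² + 117·5² = 5483.
c = 2t² / 5483 = 2·243² / 5483 = 21.5389.

21.539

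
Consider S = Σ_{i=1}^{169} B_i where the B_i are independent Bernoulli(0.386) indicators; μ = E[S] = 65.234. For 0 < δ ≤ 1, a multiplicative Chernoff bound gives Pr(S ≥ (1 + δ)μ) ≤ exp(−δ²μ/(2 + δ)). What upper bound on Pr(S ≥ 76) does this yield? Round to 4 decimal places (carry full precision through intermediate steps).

Write 76 = (1 + δ)μ, so δ = 76/65.234 − 1 = 0.1650366…
Then the exponent is δ²μ/(2 + δ) = (76 − μ)² / (μ·(2 + δ)) = 0.820672.
Bound = exp(−0.820672) = 0.44014.

0.4401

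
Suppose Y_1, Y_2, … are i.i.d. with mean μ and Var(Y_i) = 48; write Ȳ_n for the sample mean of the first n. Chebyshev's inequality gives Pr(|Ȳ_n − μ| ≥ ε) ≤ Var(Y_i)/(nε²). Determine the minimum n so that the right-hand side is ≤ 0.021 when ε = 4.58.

Require 48/(n·4.58²) ≤ 0.021, i.e. n ≥ 48/(0.021·4.58²) = 108.966.
The smallest integer n is 109.

109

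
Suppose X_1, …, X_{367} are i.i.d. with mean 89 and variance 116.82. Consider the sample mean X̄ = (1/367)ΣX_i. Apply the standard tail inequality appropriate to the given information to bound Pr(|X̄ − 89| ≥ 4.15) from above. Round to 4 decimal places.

With mean and variance of each term known, Chebyshev's inequality bounds the deviation of the sum (or sample mean).
Var(X̄) = Var(X_i)/n = 116.82/367 = 0.31831.
Chebyshev: Pr(|X̄ − 89| ≥ 4.15) ≤ Var(X̄)/(4.15)² = 116.82/(367·4.15²) = 0.0185.

0.0185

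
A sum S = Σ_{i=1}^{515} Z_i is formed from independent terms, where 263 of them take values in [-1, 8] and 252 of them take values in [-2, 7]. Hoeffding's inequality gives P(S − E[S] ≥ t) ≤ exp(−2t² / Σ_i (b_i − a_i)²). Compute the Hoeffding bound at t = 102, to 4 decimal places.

Σ(b_i − a_i)² = 263·9² + 252·9² = 41715.
Exponent = 2·102² / 41715 = 0.49881.
Bound = exp(−0.49881) = 0.60725.

0.6073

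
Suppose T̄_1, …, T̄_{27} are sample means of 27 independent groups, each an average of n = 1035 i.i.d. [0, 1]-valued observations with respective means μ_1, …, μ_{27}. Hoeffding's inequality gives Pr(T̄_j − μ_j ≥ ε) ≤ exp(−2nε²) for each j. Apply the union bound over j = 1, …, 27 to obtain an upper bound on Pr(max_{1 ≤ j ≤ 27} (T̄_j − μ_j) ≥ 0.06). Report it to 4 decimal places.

Per-experiment Hoeffding bound: exp(−2·1035·0.06²) = exp(−7.45200) = 0.00058028.
Union bound over 27 events: 27·0.00058028 = 0.01567.

0.0157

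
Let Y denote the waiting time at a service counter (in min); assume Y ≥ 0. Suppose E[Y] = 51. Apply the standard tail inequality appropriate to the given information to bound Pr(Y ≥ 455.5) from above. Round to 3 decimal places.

Only the mean of a non-negative variable is known, so Markov's inequality is the applicable tail bound.
Markov's inequality: for a non-negative random variable, Pr(Y ≥ a) ≤ E[Y]/a.
Here E[Y] = 51 and a = 455.5, so the bound is 51/455.5 = 0.1120.

0.112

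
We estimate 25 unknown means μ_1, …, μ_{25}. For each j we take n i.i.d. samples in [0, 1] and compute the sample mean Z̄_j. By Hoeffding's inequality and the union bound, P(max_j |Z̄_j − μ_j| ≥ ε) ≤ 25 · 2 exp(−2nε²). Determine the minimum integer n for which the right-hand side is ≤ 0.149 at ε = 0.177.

Need 2·25·exp(−2nε²) ≤ 0.149, i.e. exp(−2nε²) ≤ 0.149/50.
So 2nε² ≥ ln(50/0.149) = 5.815832.
Hence n ≥ 5.815832/(2·0.177²) = 92.819.
The smallest integer n is 93.

93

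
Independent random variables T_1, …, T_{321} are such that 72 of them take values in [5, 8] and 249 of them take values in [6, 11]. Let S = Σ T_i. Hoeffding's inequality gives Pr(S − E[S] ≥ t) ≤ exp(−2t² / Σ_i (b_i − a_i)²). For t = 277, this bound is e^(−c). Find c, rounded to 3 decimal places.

Σ(b_i − a_i)² = 72·3² + 249·5² = 6873.
c = 2t² / 6873 = 2·277² / 6873 = 22.3277.

22.328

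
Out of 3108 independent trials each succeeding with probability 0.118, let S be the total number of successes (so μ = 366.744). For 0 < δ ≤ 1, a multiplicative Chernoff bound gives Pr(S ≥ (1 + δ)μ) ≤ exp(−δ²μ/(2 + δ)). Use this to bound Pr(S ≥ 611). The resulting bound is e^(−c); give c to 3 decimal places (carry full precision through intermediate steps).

61.019

Write 611 = (1 + δ)μ, so δ = 611/366.744 − 1 = 0.6660123…
Then the exponent is δ²μ/(2 + δ) = (611 − μ)² / (μ·(2 + δ)) = 61.019033.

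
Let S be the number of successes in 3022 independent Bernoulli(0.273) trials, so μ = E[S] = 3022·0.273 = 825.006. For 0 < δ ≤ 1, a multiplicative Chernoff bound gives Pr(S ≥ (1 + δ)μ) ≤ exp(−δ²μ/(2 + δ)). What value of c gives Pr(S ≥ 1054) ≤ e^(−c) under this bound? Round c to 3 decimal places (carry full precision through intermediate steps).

27.907

Write 1054 = (1 + δ)μ, so δ = 1054/825.006 − 1 = 0.2775665…
Then the exponent is δ²μ/(2 + δ) = (1054 − μ)² / (μ·(2 + δ)) = 27.907443.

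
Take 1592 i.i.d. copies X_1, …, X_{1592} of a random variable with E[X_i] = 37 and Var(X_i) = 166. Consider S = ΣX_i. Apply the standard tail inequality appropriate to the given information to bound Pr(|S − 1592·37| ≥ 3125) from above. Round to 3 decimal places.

With mean and variance of each term known, Chebyshev's inequality bounds the deviation of the sum (or sample mean).
Var(S) = n·Var(X_i) = 1592·166 = 264272.
Chebyshev: Pr(|S − 1592·37| ≥ 3125) ≤ Var(S)/3125² = 264272/9765625 = 0.0271.

0.027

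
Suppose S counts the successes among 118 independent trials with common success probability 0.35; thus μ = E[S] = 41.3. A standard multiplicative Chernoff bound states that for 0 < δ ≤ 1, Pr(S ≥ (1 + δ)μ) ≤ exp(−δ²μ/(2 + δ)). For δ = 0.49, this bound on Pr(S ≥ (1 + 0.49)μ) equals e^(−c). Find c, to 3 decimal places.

3.982

c = δ²μ/(2 + δ) = 0.49²·41.3/(2 + 0.49) = 3.9824.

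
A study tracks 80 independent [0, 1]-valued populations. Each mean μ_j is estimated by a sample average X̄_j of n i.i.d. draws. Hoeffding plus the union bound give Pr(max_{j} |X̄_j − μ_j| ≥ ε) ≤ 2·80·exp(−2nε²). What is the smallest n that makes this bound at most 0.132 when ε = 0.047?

1608

Need 2·80·exp(−2nε²) ≤ 0.132, i.e. exp(−2nε²) ≤ 0.132/160.
So 2nε² ≥ ln(160/0.132) = 7.100127.
Hence n ≥ 7.100127/(2·0.047²) = 1607.091.
The smallest integer n is 1608.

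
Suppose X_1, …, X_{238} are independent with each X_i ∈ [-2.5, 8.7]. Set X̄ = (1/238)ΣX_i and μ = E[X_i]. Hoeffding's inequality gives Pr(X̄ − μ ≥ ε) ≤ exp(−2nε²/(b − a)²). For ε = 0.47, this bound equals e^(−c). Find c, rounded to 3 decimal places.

c = 2nε²/(b − a)² = 2·238·0.47² / 11.2² = 0.8382.

0.838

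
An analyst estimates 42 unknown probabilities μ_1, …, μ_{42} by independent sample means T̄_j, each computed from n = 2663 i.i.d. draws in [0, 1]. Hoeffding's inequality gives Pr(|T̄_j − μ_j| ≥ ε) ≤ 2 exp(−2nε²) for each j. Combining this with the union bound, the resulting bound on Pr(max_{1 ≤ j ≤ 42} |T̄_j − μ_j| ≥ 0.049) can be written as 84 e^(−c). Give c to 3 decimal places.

Union bound over the 42 events: Pr(max_{1 ≤ j ≤ 42} |T̄_j − μ_j| ≥ 0.049) ≤ 42·2·exp(−2nε²) = 84 exp(−2·2663·0.049²).
So c = 2·2663·0.049² = 12.7877.

12.788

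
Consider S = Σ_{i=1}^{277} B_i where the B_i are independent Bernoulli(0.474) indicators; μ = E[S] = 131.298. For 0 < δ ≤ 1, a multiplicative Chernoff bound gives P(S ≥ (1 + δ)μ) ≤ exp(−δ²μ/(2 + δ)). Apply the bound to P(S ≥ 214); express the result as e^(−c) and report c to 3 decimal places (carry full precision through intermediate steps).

Write 214 = (1 + δ)μ, so δ = 214/131.298 − 1 = 0.6298801…
Then the exponent is δ²μ/(2 + δ) = (214 − μ)² / (μ·(2 + δ)) = 19.807878.

19.808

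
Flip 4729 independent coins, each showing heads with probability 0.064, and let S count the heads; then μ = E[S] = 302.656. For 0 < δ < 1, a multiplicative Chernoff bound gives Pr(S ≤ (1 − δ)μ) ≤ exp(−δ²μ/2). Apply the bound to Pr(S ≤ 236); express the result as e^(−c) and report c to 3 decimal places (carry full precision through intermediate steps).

Write 236 = (1 − δ)μ, so δ = 1 − 236/302.656 = 0.2202368…
Then the exponent is δ²μ/2 = (μ − 236)²/(2μ) = 7.340053.

7.340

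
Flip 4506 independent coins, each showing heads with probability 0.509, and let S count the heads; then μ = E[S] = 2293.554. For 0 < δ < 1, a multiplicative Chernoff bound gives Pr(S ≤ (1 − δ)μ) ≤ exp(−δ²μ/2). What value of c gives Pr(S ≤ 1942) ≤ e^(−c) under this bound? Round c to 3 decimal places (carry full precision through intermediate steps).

Write 1942 = (1 − δ)μ, so δ = 1 − 1942/2293.554 = 0.1532791…
Then the exponent is δ²μ/2 = (μ − 1942)²/(2μ) = 26.942949.

26.943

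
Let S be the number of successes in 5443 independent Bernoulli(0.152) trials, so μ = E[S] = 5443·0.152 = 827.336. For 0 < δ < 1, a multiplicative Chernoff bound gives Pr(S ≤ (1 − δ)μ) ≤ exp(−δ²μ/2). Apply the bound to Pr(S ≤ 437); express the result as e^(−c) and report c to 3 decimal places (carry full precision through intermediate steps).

Write 437 = (1 − δ)μ, so δ = 1 − 437/827.336 = 0.4717986…
Then the exponent is δ²μ/2 = (μ − 437)²/(2μ) = 92.079997.

92.080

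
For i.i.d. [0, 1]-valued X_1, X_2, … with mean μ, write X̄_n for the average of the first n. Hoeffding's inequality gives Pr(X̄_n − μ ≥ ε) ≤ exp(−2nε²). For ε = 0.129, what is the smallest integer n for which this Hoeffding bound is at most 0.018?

Require exp(−2nε²) ≤ 0.018, i.e. 2nε² ≥ ln(1/0.018) = 4.017384.
So n ≥ 4.017384 / (2·0.129²) = 120.707.
The smallest integer n is 121.

121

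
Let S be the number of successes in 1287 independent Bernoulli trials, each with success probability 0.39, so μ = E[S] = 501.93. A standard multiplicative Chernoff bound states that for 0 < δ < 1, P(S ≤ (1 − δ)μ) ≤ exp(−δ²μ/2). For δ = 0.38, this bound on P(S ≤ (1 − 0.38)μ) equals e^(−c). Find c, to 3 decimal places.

c = δ²μ/2 = 0.38²·501.93/2 = 36.2393.

36.239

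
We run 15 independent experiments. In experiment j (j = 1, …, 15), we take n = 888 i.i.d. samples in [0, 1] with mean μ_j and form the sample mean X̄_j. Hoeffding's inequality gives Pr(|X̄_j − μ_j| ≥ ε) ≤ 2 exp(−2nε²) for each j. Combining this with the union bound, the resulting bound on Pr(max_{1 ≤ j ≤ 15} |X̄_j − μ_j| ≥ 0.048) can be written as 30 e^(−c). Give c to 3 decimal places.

4.092

Union bound over the 15 events: Pr(max_{1 ≤ j ≤ 15} |X̄_j − μ_j| ≥ 0.048) ≤ 15·2·exp(−2nε²) = 30 exp(−2·888·0.048²).
So c = 2·888·0.048² = 4.0919.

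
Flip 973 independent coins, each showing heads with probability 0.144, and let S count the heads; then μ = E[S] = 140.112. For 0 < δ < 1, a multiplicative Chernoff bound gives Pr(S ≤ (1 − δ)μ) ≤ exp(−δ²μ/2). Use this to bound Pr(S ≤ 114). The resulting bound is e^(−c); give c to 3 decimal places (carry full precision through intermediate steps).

2.433

Write 114 = (1 − δ)μ, so δ = 1 − 114/140.112 = 0.1863652…
Then the exponent is δ²μ/2 = (μ − 114)²/(2μ) = 2.433184.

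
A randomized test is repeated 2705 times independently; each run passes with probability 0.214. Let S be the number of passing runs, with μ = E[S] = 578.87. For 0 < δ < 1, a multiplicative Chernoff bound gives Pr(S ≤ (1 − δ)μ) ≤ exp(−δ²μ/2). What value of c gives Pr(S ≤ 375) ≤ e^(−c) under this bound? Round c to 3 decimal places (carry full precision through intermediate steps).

35.900

Write 375 = (1 − δ)μ, so δ = 1 − 375/578.87 = 0.3521862…
Then the exponent is δ²μ/2 = (μ − 375)²/(2μ) = 35.900096.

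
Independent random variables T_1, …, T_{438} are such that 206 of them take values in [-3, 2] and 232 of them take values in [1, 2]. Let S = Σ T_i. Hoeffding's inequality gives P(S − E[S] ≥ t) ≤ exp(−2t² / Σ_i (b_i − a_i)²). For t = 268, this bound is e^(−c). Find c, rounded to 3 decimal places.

26.690

Σ(b_i − a_i)² = 206·5² + 232·1² = 5382.
c = 2t² / 5382 = 2·268² / 5382 = 26.6904.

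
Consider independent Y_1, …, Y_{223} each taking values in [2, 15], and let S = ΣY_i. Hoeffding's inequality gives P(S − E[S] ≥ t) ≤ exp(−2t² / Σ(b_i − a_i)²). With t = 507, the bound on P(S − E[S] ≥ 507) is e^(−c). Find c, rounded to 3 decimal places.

Σ(b_i − a_i)² = 223·(13)² = 37687.
c = 2t²/37687 = 2·507²/37687 = 13.6413.

13.641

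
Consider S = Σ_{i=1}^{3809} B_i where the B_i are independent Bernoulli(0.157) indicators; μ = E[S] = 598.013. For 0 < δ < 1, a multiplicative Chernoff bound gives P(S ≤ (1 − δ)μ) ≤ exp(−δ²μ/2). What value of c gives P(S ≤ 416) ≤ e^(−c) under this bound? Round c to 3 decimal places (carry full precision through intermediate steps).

Write 416 = (1 − δ)μ, so δ = 1 − 416/598.013 = 0.3043629…
Then the exponent is δ²μ/2 = (μ − 416)²/(2μ) = 27.699007.

27.699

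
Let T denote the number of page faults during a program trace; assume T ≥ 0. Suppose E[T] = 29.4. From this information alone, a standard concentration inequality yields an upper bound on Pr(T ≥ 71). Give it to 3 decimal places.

0.414

Only the mean of a non-negative variable is known, so Markov's inequality is the applicable tail bound.
Markov's inequality: for a non-negative random variable, Pr(T ≥ a) ≤ E[T]/a.
Here E[T] = 29.4 and a = 71, so the bound is 29.4/71 = 0.4141.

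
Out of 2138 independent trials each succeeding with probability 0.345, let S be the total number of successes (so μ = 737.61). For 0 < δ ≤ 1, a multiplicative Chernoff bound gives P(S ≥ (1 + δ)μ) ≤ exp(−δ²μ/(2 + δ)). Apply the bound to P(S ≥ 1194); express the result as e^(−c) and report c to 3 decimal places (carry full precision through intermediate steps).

Write 1194 = (1 + δ)μ, so δ = 1194/737.61 − 1 = 0.6187416…
Then the exponent is δ²μ/(2 + δ) = (1194 − μ)² / (μ·(2 + δ)) = 107.833275.

107.833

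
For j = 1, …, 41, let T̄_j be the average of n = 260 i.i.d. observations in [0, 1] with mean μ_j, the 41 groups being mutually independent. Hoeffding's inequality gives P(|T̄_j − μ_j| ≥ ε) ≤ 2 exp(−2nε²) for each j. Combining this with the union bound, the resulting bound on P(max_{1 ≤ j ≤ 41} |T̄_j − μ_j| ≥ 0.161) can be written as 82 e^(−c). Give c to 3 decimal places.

13.479

Union bound over the 41 events: P(max_{1 ≤ j ≤ 41} |T̄_j − μ_j| ≥ 0.161) ≤ 41·2·exp(−2nε²) = 82 exp(−2·260·0.161²).
So c = 2·260·0.161² = 13.4789.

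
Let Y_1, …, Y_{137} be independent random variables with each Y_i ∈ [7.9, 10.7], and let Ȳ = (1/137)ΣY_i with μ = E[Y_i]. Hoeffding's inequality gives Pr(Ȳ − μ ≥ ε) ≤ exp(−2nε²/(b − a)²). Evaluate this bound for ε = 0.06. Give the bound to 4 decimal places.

0.8818

Exponent: 2nε²/(b − a)² = 2·137·0.06² / 2.8² = 0.12582.
Bound = exp(−0.12582) = 0.88178.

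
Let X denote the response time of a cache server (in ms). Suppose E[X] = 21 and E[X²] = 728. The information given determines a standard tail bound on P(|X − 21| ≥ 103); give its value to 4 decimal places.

0.0271

The first two moments determine the variance, so Chebyshev's inequality is the sharpest standard bound available.
Var(X) = E[X²] − (E[X])² = 728 − 441 = 287.
Chebyshev's inequality: P(|X − μ| ≥ t) ≤ Var(X)/t² = 287/10609 = 0.0271.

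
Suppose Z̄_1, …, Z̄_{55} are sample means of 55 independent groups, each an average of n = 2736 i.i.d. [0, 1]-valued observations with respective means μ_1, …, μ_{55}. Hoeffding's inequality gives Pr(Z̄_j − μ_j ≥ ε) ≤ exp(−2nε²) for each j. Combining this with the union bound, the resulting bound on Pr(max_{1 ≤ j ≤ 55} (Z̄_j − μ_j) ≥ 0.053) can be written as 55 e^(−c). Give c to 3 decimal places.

Union bound over the 55 events: Pr(max_{1 ≤ j ≤ 55} (Z̄_j − μ_j) ≥ 0.053) ≤ 55·exp(−2nε²) = 55 exp(−2·2736·0.053²).
So c = 2·2736·0.053² = 15.3708.

15.371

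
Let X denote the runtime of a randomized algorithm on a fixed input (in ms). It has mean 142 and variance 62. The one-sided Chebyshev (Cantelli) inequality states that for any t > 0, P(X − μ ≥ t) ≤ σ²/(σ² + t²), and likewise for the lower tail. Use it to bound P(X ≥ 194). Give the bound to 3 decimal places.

Here σ² = 62 and t = 52, so σ² + t² = 2766.
Cantelli's bound: 62/2766 = 0.0224.

0.022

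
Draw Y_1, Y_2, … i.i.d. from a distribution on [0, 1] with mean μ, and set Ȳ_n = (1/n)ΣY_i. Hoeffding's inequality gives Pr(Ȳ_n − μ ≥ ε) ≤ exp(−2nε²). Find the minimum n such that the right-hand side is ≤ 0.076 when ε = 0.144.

Require exp(−2nε²) ≤ 0.076, i.e. 2nε² ≥ ln(1/0.076) = 2.577022.
So n ≥ 2.577022 / (2·0.144²) = 62.139.
The smallest integer n is 63.

63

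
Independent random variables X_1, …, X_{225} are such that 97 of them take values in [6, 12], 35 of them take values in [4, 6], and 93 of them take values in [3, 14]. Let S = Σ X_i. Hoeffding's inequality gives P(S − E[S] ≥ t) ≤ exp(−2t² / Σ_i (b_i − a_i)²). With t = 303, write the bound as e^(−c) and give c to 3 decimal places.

Σ(b_i − a_i)² = 97·6² + 35·2² + 93·11² = 14885.
c = 2t² / 14885 = 2·303² / 14885 = 12.3358.

12.336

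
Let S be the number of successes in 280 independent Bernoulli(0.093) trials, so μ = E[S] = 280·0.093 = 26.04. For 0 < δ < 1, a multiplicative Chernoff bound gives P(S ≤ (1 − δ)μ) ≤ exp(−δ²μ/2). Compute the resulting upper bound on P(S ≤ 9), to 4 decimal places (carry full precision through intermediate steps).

0.0038

Write 9 = (1 − δ)μ, so δ = 1 − 9/26.04 = 0.6543779…
Then the exponent is δ²μ/2 = (μ − 9)²/(2μ) = 5.575300.
Bound = exp(−5.575300) = 0.00379.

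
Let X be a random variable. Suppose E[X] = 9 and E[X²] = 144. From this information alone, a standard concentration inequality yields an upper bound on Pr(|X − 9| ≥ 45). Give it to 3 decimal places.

The first two moments determine the variance, so Chebyshev's inequality is the sharpest standard bound available.
Var(X) = E[X²] − (E[X])² = 144 − 81 = 63.
Chebyshev's inequality: Pr(|X − μ| ≥ t) ≤ Var(X)/t² = 63/2025 = 0.0311.

0.031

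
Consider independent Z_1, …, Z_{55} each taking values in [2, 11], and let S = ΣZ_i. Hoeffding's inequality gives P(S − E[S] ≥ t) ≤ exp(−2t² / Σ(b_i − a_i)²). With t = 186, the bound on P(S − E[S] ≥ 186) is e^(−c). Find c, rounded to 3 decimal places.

Σ(b_i − a_i)² = 55·(9)² = 4455.
c = 2t²/4455 = 2·186²/4455 = 15.5313.

15.531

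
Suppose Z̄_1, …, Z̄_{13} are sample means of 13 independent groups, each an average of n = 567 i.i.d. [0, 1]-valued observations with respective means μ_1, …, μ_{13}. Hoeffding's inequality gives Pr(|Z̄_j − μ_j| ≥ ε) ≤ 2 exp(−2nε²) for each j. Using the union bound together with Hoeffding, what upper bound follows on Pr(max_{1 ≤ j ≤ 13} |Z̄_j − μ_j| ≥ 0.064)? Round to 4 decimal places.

0.2499

Per-experiment Hoeffding bound: 2·exp(−2·567·0.064²) = 2·exp(−4.64486) = 0.019222.
Union bound over 13 events: 13·0.019222 = 0.24988.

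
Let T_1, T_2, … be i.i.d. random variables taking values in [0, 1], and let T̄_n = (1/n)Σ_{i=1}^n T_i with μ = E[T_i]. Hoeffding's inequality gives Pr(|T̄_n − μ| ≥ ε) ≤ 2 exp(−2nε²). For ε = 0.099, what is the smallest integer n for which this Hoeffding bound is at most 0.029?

216

Require 2·exp(−2nε²) ≤ 0.029, i.e. 2nε² ≥ ln(2/0.029) = 4.233607.
So n ≥ 4.233607 / (2·0.099²) = 215.978.
The smallest integer n is 216.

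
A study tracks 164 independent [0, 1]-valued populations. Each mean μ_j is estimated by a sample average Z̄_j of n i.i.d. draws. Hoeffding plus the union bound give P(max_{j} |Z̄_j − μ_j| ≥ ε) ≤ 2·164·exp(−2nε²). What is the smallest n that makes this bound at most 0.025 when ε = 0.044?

2449

Need 2·164·exp(−2nε²) ≤ 0.025, i.e. exp(−2nε²) ≤ 0.025/328.
So 2nε² ≥ ln(328/0.025) = 9.481893.
Hence n ≥ 9.481893/(2·0.044²) = 2448.836.
The smallest integer n is 2449.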